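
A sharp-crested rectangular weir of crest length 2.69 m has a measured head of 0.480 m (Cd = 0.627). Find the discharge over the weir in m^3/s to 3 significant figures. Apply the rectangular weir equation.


Approach: apply the rectangular weir equation, Q = (2/3)*Cd*L*sqrt(2g)*H^1.5.
Q = (2/3)*0.627*2.69*sqrt(2*9.81)*0.480^1.5 = 1.66 m^3/s
Therefore the discharge over the weir = 1.66 m^3/s.


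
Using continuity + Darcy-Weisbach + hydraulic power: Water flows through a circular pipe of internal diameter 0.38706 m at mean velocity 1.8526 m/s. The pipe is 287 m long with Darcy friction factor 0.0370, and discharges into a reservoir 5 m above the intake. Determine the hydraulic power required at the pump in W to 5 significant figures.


Approach: apply continuity + Darcy-Weisbach + hydraulic power, Q = A*v; hf = f*(L/D)*(v^2/(2g)); H = static + hf; P = rho*g*Q*H.
Step 1 — flow rate (continuity, Q = A*v):
  A = pi*(0.38706/2)^2 = 0.1176648 m^2
  Q = 0.1176648 * 1.8526 = 0.2179858 m^3/s
Step 2 — friction head loss (Darcy-Weisbach):
  hf = 0.0370 * (287/0.38706) * (1.8526^2 / (2*9.81))
  hf = 4.799209 m
Step 3 — total head: H = 5 + 4.799209 = 9.799209 m
Step 4 — hydraulic power (P = rho*g*Q*H):
  P = 1000 * 9.81 * 0.2179858 * 9.799209 = 20955 W
Therefore the hydraulic power required at the pump = 20955 W.


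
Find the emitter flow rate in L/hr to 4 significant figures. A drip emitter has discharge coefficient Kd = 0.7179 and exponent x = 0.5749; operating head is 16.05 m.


Approach: apply the emitter characteristic equation, q = Kd * h^x.
q = 0.7179 * 16.05^0.5749 = 3.541 L/hr
Therefore the emitter flow rate = 3.541 L/hr.


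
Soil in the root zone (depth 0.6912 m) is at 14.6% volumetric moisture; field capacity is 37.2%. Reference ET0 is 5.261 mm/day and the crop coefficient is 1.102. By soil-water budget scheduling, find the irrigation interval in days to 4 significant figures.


Approach: apply soil-water budget scheduling, SMD = (FC-theta)/100*depth*1000; ETc = ET0*Kc; interval = SMD/ETc.
Step 1 — soil moisture deficit:
  SMD = (37.2 - 14.6)/100 * 0.6912 * 1000 = 156.211 mm
Step 2 — daily crop ET (ETc = ET0*Kc):
  ETc = 5.261 * 1.102 = 5.79762 mm/day
Step 3 — irrigation interval (SMD/ETc):
  interval = 156.211 / 5.79762 = 26.94 days
Therefore the irrigation interval = 26.94 days.


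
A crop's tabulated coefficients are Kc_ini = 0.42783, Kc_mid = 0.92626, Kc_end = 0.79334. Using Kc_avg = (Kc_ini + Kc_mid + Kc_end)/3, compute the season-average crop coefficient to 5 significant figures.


Kc_avg = (0.42783 + 0.92626 + 0.79334)/3 = 0.71581
Therefore the season-average crop coefficient = 0.71581.


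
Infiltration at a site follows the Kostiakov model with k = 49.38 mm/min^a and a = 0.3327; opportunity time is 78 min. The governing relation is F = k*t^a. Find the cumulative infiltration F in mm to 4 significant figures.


F = 49.38 * 78^0.3327 = 210.4 mm
Therefore the cumulative infiltration F = 210.4 mm.


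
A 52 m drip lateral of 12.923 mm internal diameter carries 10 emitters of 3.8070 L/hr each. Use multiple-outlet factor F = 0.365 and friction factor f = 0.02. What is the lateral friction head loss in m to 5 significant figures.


Approach: apply Darcy-Weisbach with the multiple-outlet F-factor, Q = n*q/(3600*1000) m^3/s; v = Q/A; hf = F*f*(L/D)*(v^2/(2g)).
Q = 10*3.8070/(3600*1000) = 1.057500e-05 m^3/s
A = pi*(12.923e-3/2)^2 = 1.311646e-04 m^2, so v = Q/A = 0.08062390 m/s
hf = 0.365*0.02*(52/0.012923)*(0.08062390^2/(2*9.81)) = 0.0097318 m
Therefore the lateral friction head loss = 0.0097318 m.


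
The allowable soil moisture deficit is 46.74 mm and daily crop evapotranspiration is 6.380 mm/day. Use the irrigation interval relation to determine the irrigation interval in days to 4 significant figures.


Approach: apply the irrigation interval relation, interval = SMD / ETc.
interval = 46.74 / 6.380 = 7.326 days
Therefore the irrigation interval = 7.326 days.


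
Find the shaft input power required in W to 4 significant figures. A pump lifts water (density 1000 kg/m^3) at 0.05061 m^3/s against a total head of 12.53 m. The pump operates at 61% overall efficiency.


Approach: apply hydraulic power then efficiency conversion, P = rho*g*Q*H; P_in = P/eta.
Step 1 — hydraulic power (P = rho*g*Q*H):
  P = 1000 * 9.81 * 0.05061 * 12.53 = 6220.95 W
Step 2 — input power: P_in = P/eta = 6220.95 / 0.61 = 10200 W
Therefore the shaft input power required = 10200 W.


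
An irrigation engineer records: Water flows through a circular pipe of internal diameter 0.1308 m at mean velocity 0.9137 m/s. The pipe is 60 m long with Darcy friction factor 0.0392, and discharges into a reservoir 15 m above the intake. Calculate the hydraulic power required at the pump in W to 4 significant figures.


Approach: apply continuity + Darcy-Weisbach + hydraulic power, Q = A*v; hf = f*(L/D)*(v^2/(2g)); H = static + hf; P = rho*g*Q*H.
Step 1 — flow rate (continuity, Q = A*v):
  A = pi*(0.1308/2)^2 = 0.0134371 m^2
  Q = 0.0134371 * 0.9137 = 0.0122775 m^3/s
Step 2 — friction head loss (Darcy-Weisbach):
  hf = 0.0392 * (60/0.1308) * (0.9137^2 / (2*9.81))
  hf = 0.765135 m
Step 3 — total head: H = 15 + 0.765135 = 15.7651 m
Step 4 — hydraulic power (P = rho*g*Q*H):
  P = 1000 * 9.81 * 0.0122775 * 15.7651 = 1899 W
Therefore the hydraulic power required at the pump = 1899 W.


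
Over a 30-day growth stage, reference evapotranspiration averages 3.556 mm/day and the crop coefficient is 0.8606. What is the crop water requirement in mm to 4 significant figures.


Approach: apply the crop water requirement relation, CWR = ET0 * Kc * days.
CWR = 3.556 * 0.8606 * 30 = 91.81 mm
Therefore the crop water requirement = 91.81 mm.


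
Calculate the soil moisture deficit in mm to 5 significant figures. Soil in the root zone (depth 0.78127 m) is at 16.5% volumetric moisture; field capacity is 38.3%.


Approach: apply the soil moisture deficit relation, SMD = (FC - theta)/100 * depth * 1000.
SMD = (38.3 - 16.5)/100 * 0.78127 * 1000 = 170.32 mm
Therefore the soil moisture deficit = 170.32 mm.


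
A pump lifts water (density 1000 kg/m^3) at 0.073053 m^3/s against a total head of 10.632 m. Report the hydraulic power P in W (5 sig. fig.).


Approach: apply the hydraulic power relation, P = rho*g*Q*H.
P = 1000 * 9.81 * 0.073053 * 10.632 = 7619.4 W
Therefore the hydraulic power P = 7619.4 W.


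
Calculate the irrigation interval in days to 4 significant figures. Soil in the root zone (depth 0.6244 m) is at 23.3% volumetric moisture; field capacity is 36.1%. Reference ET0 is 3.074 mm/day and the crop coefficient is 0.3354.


Approach: apply soil-water budget scheduling, SMD = (FC-theta)/100*depth*1000; ETc = ET0*Kc; interval = SMD/ETc.
Step 1 — soil moisture deficit:
  SMD = (36.1 - 23.3)/100 * 0.6244 * 1000 = 79.9232 mm
Step 2 — daily crop ET (ETc = ET0*Kc):
  ETc = 3.074 * 0.3354 = 1.03102 mm/day
Step 3 — irrigation interval (SMD/ETc):
  interval = 79.9232 / 1.03102 = 77.52 days
Therefore the irrigation interval = 77.52 days.


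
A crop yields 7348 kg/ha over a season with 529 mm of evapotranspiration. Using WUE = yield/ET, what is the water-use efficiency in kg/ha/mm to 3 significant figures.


WUE = 7348 / 529 = 13.9 kg/ha/mm
Therefore the water-use efficiency = 13.9 kg/ha/mm.


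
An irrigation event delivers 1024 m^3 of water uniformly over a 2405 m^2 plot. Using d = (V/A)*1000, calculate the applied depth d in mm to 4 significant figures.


d = (1024 / 2405) * 1000 = 425.8 mm
Therefore the applied depth d = 425.8 mm.


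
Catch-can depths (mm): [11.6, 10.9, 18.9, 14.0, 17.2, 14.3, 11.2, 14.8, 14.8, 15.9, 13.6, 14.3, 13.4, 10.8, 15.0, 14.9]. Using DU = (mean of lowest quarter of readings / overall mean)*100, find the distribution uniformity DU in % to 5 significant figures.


sorted lowest 4 of 16: [10.8, 10.9, 11.2, 11.6] -> mean = 11.12500 mm
overall mean = 14.10000 mm
DU = (11.12500/14.10000)*100 = 78.901 %
Therefore the distribution uniformity DU = 78.901 %.


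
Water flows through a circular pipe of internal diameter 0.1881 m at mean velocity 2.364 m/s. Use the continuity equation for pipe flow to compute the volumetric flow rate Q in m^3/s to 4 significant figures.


Approach: apply the continuity equation for pipe flow, Q = A * v with A = pi*(D/2)^2.
A = pi*(0.1881/2)^2 = 0.0277887 m^2
Q = 0.0277887 * 2.364 = 0.06569 m^3/s
Therefore the volumetric flow rate Q = 0.06569 m^3/s.


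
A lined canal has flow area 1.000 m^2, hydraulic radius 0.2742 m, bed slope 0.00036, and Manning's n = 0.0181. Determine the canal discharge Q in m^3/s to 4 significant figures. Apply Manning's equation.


Approach: apply Manning's equation, Q = (1/n)*A*R^(2/3)*S^(1/2).
Q = (1/0.0181) * 1.000 * 0.2742^(2/3) * 0.00036^(1/2) = 0.4424 m^3/s
Therefore the canal discharge Q = 0.4424 m^3/s.


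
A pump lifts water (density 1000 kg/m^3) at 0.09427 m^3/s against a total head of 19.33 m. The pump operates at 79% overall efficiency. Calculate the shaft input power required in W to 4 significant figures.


Approach: apply hydraulic power then efficiency conversion, P = rho*g*Q*H; P_in = P/eta.
Step 1 — hydraulic power (P = rho*g*Q*H):
  P = 1000 * 9.81 * 0.09427 * 19.33 = 17876.2 W
Step 2 — input power: P_in = P/eta = 17876.2 / 0.79 = 22630 W
Therefore the shaft input power required = 22630 W.


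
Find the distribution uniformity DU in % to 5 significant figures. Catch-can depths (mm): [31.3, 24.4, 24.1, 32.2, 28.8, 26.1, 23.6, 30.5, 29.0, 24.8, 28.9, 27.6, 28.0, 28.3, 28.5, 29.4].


Approach: apply the low-quarter distribution uniformity, DU = (mean of lowest quarter of readings / overall mean)*100.
sorted lowest 4 of 16: [23.6, 24.1, 24.4, 24.8] -> mean = 24.22500 mm
overall mean = 27.84375 mm
DU = (24.22500/27.84375)*100 = 87.003 %
Therefore the distribution uniformity DU = 87.003 %.


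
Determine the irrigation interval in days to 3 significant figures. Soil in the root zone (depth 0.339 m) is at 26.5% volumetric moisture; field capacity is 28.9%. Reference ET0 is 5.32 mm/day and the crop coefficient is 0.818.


Approach: apply soil-water budget scheduling, SMD = (FC-theta)/100*depth*1000; ETc = ET0*Kc; interval = SMD/ETc.
Step 1 — soil moisture deficit:
  SMD = (28.9 - 26.5)/100 * 0.339 * 1000 = 8.1360 mm
Step 2 — daily crop ET (ETc = ET0*Kc):
  ETc = 5.32 * 0.818 = 4.3518 mm/day
Step 3 — irrigation interval (SMD/ETc):
  interval = 8.1360 / 4.3518 = 1.87 days
Therefore the irrigation interval = 1.87 days.


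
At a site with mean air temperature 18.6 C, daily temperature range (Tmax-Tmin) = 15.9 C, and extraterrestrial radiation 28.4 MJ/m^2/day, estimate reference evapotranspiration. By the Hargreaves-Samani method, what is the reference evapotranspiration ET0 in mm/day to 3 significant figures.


Approach: apply the Hargreaves-Samani method, ET0 = 0.0023*(Tmean+17.8)*sqrt(Tmax-Tmin)*0.408*Ra.
ET0 = 0.0023*(18.6+17.8)*sqrt(15.9)*0.408*28.4 = 3.87 mm/day
Therefore the reference evapotranspiration ET0 = 3.87 mm/day.


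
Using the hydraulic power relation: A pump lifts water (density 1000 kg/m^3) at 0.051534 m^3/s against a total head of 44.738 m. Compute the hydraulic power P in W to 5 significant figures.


Approach: apply the hydraulic power relation, P = rho*g*Q*H.
P = 1000 * 9.81 * 0.051534 * 44.738 = 22617 W
Therefore the hydraulic power P = 22617 W.


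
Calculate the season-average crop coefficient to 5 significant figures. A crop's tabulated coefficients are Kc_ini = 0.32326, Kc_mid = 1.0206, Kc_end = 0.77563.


Approach: apply a simple seasonal average, Kc_avg = (Kc_ini + Kc_mid + Kc_end)/3.
Kc_avg = (0.32326 + 1.0206 + 0.77563)/3 = 0.70650
Therefore the season-average crop coefficient = 0.70650.


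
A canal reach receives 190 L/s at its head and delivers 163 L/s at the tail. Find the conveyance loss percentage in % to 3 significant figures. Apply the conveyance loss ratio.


Approach: apply the conveyance loss ratio, loss% = ((Q_head - Q_tail)/Q_head)*100.
loss = ((190 - 163)/190)*100 = 14.2 %
Therefore the conveyance loss percentage = 14.2 %.


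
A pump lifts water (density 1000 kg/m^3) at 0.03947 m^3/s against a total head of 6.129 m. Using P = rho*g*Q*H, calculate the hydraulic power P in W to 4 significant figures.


P = 1000 * 9.81 * 0.03947 * 6.129 = 2373 W
Therefore the hydraulic power P = 2373 W.


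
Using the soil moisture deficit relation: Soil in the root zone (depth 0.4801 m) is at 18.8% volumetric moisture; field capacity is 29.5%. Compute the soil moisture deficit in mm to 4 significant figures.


Approach: apply the soil moisture deficit relation, SMD = (FC - theta)/100 * depth * 1000.
SMD = (29.5 - 18.8)/100 * 0.4801 * 1000 = 51.37 mm
Therefore the soil moisture deficit = 51.37 mm.


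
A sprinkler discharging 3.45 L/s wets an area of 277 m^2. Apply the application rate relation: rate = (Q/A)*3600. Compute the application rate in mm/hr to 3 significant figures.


rate = (3.45 / 277) * 3600 = 44.8 mm/hr
Therefore the application rate = 44.8 mm/hr.


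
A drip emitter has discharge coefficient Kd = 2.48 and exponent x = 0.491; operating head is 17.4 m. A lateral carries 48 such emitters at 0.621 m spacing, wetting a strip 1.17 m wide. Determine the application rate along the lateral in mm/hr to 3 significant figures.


Approach: apply the emitter equation with a lateral mass balance, q = Kd*h^x; Q = n*q; rate = Q/(n*spacing*width).
Step 1 — single emitter flow (q = Kd*h^x):
  q = 2.48 * 17.4^0.491 = 10.082 L/hr
Step 2 — total lateral flow: Q = 48 * 10.082 = 483.95 L/hr
Step 3 — wetted area: A = 48 * 0.621 * 1.17 = 34.875 m^2
Step 4 — application rate: Q/A = 483.95/34.875 = 13.9 mm/hr
Therefore the application rate along the lateral = 13.9 mm/hr.


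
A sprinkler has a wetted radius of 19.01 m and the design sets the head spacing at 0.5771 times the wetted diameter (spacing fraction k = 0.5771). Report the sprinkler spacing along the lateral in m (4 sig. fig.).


Approach: apply the sprinkler spacing rule (spacing as a fraction of wetted diameter), S = k*(2*R).
S = 0.5771 * (2 * 19.01) = 21.94 m
Therefore the sprinkler spacing along the lateral = 21.94 m.


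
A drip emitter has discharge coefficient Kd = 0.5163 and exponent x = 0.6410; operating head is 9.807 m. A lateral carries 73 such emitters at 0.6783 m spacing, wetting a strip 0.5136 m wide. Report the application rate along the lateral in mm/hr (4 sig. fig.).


Approach: apply the emitter equation with a lateral mass balance, q = Kd*h^x; Q = n*q; rate = Q/(n*spacing*width).
Step 1 — single emitter flow (q = Kd*h^x):
  q = 0.5163 * 9.807^0.6410 = 2.23088 L/hr
Step 2 — total lateral flow: Q = 73 * 2.23088 = 162.854 L/hr
Step 3 — wetted area: A = 73 * 0.6783 * 0.5136 = 25.4314 m^2
Step 4 — application rate: Q/A = 162.854/25.4314 = 6.404 mm/hr
Therefore the application rate along the lateral = 6.404 mm/hr.


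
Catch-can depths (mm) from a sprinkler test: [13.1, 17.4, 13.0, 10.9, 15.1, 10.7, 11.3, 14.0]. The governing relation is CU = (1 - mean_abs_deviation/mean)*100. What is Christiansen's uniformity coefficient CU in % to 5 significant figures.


mean = 13.18750 mm
mean |d_i - mean| = 1.734375 mm
CU = (1 - 1.734375/13.18750)*100 = 86.848 %
Therefore Christiansen's uniformity coefficient CU = 86.848 %.


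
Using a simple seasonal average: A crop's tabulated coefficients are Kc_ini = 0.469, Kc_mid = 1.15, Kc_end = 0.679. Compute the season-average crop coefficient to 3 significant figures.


Approach: apply a simple seasonal average, Kc_avg = (Kc_ini + Kc_mid + Kc_end)/3.
Kc_avg = (0.469 + 1.15 + 0.679)/3 = 0.766
Therefore the season-average crop coefficient = 0.766.


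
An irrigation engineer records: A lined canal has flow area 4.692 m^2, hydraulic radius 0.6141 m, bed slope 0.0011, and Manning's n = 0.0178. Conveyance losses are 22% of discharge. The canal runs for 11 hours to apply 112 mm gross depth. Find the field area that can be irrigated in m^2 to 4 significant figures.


Approach: apply Manning's equation with a conveyance and depth budget, Q = (1/n)*A*R^(2/3)*S^(1/2); Q_field = Q*(1-loss); Area = Q_field*t/(d/1000).
Step 1 — canal discharge (Manning's equation):
  Q = (1/0.0178) * 4.692 * 0.6141^(2/3) * 0.0011^(1/2) = 6.31627 m^3/s
Step 2 — delivered flow: Q_field = 6.31627*(1 - 22/100) = 4.92669 m^3/s
Step 3 — volume delivered: V = 4.92669 * 11*3600 = 195097 m^3
Step 4 — area served: A = V / (depth/1000) = 195097 / 0.112 = 1742000 m^2
Therefore the field area that can be irrigated = 1742000 m^2.


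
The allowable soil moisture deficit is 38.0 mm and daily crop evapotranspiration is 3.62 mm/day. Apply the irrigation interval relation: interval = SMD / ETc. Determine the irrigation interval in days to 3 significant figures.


interval = 38.0 / 3.62 = 10.5 days
Therefore the irrigation interval = 10.5 days.


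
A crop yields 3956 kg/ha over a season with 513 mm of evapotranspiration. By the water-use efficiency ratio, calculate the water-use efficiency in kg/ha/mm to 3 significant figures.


Approach: apply the water-use efficiency ratio, WUE = yield/ET.
WUE = 3956 / 513 = 7.71 kg/ha/mm
Therefore the water-use efficiency = 7.71 kg/ha/mm.


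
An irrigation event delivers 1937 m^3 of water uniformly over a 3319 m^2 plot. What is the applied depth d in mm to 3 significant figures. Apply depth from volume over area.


Approach: apply depth from volume over area, d = (V/A)*1000.
d = (1937 / 3319) * 1000 = 584 mm
Therefore the applied depth d = 584 mm.


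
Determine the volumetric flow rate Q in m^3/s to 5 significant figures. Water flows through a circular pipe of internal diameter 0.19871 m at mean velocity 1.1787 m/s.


Approach: apply the continuity equation for pipe flow, Q = A * v with A = pi*(D/2)^2.
A = pi*(0.19871/2)^2 = 0.03101197 m^2
Q = 0.03101197 * 1.1787 = 0.036554 m^3/s
Therefore the volumetric flow rate Q = 0.036554 m^3/s.


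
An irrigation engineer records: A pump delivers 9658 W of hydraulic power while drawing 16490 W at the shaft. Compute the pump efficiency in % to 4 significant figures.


Approach: apply the efficiency ratio, eta = (P_out/P_in)*100.
eta = (9658 / 16490) * 100 = 58.57 %
Therefore the pump efficiency = 58.57 %.


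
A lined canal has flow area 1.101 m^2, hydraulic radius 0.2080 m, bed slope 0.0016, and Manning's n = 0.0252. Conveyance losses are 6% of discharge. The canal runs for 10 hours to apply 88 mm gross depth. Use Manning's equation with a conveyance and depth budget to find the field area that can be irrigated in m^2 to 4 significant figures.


Approach: apply Manning's equation with a conveyance and depth budget, Q = (1/n)*A*R^(2/3)*S^(1/2); Q_field = Q*(1-loss); Area = Q_field*t/(d/1000).
Step 1 — canal discharge (Manning's equation):
  Q = (1/0.0252) * 1.101 * 0.2080^(2/3) * 0.0016^(1/2) = 0.613511 m^3/s
Step 2 — delivered flow: Q_field = 0.613511*(1 - 6/100) = 0.576700 m^3/s
Step 3 — volume delivered: V = 0.576700 * 10*3600 = 20761.2 m^3
Step 4 — area served: A = V / (depth/1000) = 20761.2 / 0.088 = 235900 m^2
Therefore the field area that can be irrigated = 235900 m^2.


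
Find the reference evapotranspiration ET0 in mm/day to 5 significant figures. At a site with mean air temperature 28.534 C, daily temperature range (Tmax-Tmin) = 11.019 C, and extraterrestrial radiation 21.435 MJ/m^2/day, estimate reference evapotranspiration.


Approach: apply the Hargreaves-Samani method, ET0 = 0.0023*(Tmean+17.8)*sqrt(Tmax-Tmin)*0.408*Ra.
ET0 = 0.0023*(28.534+17.8)*sqrt(11.019)*0.408*21.435 = 3.0937 mm/day
Therefore the reference evapotranspiration ET0 = 3.0937 mm/day.


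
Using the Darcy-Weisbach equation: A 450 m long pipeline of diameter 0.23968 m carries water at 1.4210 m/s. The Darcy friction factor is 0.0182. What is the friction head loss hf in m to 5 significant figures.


Approach: apply the Darcy-Weisbach equation, hf = f*(L/D)*(v^2/(2g)).
hf = 0.0182 * (450/0.23968) * (1.4210^2 / (2*9.81))
hf = 3.5167 m
Therefore the friction head loss hf = 3.5167 m.


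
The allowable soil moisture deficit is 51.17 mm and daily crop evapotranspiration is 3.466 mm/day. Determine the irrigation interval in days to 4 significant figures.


Approach: apply the irrigation interval relation, interval = SMD / ETc.
interval = 51.17 / 3.466 = 14.76 days
Therefore the irrigation interval = 14.76 days.


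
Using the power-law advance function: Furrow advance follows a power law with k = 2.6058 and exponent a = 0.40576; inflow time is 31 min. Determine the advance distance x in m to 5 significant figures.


Approach: apply the power-law advance function, x = k*t^a.
x = 2.6058 * 31^0.40576 = 10.497 m
Therefore the advance distance x = 10.497 m.


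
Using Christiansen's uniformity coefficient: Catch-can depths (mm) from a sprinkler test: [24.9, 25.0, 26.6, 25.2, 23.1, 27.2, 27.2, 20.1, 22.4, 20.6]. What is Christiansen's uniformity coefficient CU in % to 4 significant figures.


Approach: apply Christiansen's uniformity coefficient, CU = (1 - mean_abs_deviation/mean)*100.
mean = 24.2300 mm
mean |d_i - mean| = 2.14400 mm
CU = (1 - 2.14400/24.2300)*100 = 91.15 %
Therefore Christiansen's uniformity coefficient CU = 91.15 %.


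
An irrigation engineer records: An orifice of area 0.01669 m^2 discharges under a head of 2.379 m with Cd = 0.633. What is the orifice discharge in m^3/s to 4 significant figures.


Approach: apply the orifice equation, Q = Cd*A*sqrt(2*g*h).
Q = 0.633 * 0.01669 * sqrt(2*9.81*2.379) = 0.07218 m^3/s
Therefore the orifice discharge = 0.07218 m^3/s.


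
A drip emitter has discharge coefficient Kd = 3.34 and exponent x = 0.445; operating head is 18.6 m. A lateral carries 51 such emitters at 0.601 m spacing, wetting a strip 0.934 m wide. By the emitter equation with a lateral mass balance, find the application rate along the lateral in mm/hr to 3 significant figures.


Approach: apply the emitter equation with a lateral mass balance, q = Kd*h^x; Q = n*q; rate = Q/(n*spacing*width).
Step 1 — single emitter flow (q = Kd*h^x):
  q = 3.34 * 18.6^0.445 = 12.265 L/hr
Step 2 — total lateral flow: Q = 51 * 12.265 = 625.53 L/hr
Step 3 — wetted area: A = 51 * 0.601 * 0.934 = 28.628 m^2
Step 4 — application rate: Q/A = 625.53/28.628 = 21.9 mm/hr
Therefore the application rate along the lateral = 21.9 mm/hr.


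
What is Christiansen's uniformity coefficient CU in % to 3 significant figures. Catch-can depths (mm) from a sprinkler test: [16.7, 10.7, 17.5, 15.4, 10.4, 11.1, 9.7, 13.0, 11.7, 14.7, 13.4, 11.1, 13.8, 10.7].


Approach: apply Christiansen's uniformity coefficient, CU = (1 - mean_abs_deviation/mean)*100.
mean = 12.850 mm
mean |d_i - mean| = 2.0786 mm
CU = (1 - 2.0786/12.850)*100 = 83.8 %
Therefore Christiansen's uniformity coefficient CU = 83.8 %.


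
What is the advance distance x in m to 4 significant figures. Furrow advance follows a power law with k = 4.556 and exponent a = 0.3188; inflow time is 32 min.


Approach: apply the power-law advance function, x = k*t^a.
x = 4.556 * 32^0.3188 = 13.75 m
Therefore the advance distance x = 13.75 m.


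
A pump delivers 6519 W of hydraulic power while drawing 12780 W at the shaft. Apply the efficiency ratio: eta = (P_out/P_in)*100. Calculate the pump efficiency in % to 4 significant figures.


eta = (6519 / 12780) * 100 = 51.01 %
Therefore the pump efficiency = 51.01 %.


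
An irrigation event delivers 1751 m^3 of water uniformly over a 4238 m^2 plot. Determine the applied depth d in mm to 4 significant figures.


Approach: apply depth from volume over area, d = (V/A)*1000.
d = (1751 / 4238) * 1000 = 413.2 mm
Therefore the applied depth d = 413.2 mm.


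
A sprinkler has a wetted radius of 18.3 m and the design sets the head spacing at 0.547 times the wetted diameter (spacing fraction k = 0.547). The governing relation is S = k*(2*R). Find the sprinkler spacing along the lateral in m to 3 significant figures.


S = 0.547 * (2 * 18.3) = 20.0 m
Therefore the sprinkler spacing along the lateral = 20.0 m.


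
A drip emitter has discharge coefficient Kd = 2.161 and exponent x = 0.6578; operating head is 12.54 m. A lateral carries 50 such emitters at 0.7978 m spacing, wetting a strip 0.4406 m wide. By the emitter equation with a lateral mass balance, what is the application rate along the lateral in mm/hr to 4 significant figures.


Approach: apply the emitter equation with a lateral mass balance, q = Kd*h^x; Q = n*q; rate = Q/(n*spacing*width).
Step 1 — single emitter flow (q = Kd*h^x):
  q = 2.161 * 12.54^0.6578 = 11.4055 L/hr
Step 2 — total lateral flow: Q = 50 * 11.4055 = 570.276 L/hr
Step 3 — wetted area: A = 50 * 0.7978 * 0.4406 = 17.5755 m^2
Step 4 — application rate: Q/A = 570.276/17.5755 = 32.45 mm/hr
Therefore the application rate along the lateral = 32.45 mm/hr.


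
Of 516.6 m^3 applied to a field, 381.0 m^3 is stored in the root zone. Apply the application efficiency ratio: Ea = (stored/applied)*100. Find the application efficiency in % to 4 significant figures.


Ea = (381.0/516.6)*100 = 73.75 %
Therefore the application efficiency = 73.75 %.


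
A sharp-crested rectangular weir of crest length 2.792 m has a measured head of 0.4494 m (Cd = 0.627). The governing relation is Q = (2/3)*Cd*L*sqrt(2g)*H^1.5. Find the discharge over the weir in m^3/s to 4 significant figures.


Q = (2/3)*0.627*2.792*sqrt(2*9.81)*0.4494^1.5 = 1.557 m^3/s
Therefore the discharge over the weir = 1.557 m^3/s.


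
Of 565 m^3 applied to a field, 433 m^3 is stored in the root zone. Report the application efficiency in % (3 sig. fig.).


Approach: apply the application efficiency ratio, Ea = (stored/applied)*100.
Ea = (433/565)*100 = 76.6 %
Therefore the application efficiency = 76.6 %.


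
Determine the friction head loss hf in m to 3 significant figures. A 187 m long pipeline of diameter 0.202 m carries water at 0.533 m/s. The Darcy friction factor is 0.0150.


Approach: apply the Darcy-Weisbach equation, hf = f*(L/D)*(v^2/(2g)).
hf = 0.0150 * (187/0.202) * (0.533^2 / (2*9.81))
hf = 0.201 m
Therefore the friction head loss hf = 0.201 m.


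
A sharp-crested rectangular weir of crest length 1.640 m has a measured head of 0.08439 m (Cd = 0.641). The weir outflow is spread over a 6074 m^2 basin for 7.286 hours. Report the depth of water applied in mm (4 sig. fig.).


Approach: apply the rectangular weir equation with a volume-to-depth conversion, Q = (2/3)*Cd*L*sqrt(2g)*H^1.5; d = Q*t/A * 1000.
Step 1 — weir discharge:
  Q = (2/3)*0.641*1.640*sqrt(2*9.81)*0.08439^1.5 = 0.0761021 m^3/s
Step 2 — volume: V = 0.0761021 * 7.286*3600 = 1996.13 m^3
Step 3 — depth: d = V/A * 1000 = 1996.13/6074 * 1000 = 328.6 mm
Therefore the depth of water applied = 328.6 mm.


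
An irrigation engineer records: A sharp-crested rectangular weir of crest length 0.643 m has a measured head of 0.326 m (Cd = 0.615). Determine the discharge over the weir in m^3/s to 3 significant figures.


Approach: apply the rectangular weir equation, Q = (2/3)*Cd*L*sqrt(2g)*H^1.5.
Q = (2/3)*0.615*0.643*sqrt(2*9.81)*0.326^1.5 = 0.217 m^3/s
Therefore the discharge over the weir = 0.217 m^3/s.


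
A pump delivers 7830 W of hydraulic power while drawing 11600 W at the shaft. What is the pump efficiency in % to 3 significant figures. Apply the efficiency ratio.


Approach: apply the efficiency ratio, eta = (P_out/P_in)*100.
eta = (7830 / 11600) * 100 = 67.5 %
Therefore the pump efficiency = 67.5 %.


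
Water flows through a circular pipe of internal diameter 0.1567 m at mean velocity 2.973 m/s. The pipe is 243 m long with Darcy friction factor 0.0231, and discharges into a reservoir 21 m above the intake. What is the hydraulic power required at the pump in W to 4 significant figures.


Approach: apply continuity + Darcy-Weisbach + hydraulic power, Q = A*v; hf = f*(L/D)*(v^2/(2g)); H = static + hf; P = rho*g*Q*H.
Step 1 — flow rate (continuity, Q = A*v):
  A = pi*(0.1567/2)^2 = 0.0192854 m^2
  Q = 0.0192854 * 2.973 = 0.0573354 m^3/s
Step 2 — friction head loss (Darcy-Weisbach):
  hf = 0.0231 * (243/0.1567) * (2.973^2 / (2*9.81))
  hf = 16.1376 m
Step 3 — total head: H = 21 + 16.1376 = 37.1376 m
Step 4 — hydraulic power (P = rho*g*Q*H):
  P = 1000 * 9.81 * 0.0573354 * 37.1376 = 20890 W
Therefore the hydraulic power required at the pump = 20890 W.


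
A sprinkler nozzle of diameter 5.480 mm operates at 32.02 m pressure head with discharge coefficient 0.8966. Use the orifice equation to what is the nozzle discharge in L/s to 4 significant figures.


Approach: apply the orifice equation, Q = Cd*A*sqrt(2*g*h), A = pi*(d/2)^2.
A = pi*(5.480e-3/2)^2 = 2.35858e-05 m^2
Q = 0.8966 * 2.35858e-05 * sqrt(2*9.81*32.02) * 1000 = 0.5300 L/s
Therefore the nozzle discharge = 0.5300 L/s.


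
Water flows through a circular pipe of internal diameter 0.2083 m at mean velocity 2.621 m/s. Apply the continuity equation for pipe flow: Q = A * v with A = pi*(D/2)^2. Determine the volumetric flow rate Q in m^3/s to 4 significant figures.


A = pi*(0.2083/2)^2 = 0.0340776 m^2
Q = 0.0340776 * 2.621 = 0.08932 m^3/s
Therefore the volumetric flow rate Q = 0.08932 m^3/s.


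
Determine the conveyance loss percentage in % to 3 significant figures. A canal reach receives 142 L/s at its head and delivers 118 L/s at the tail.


Approach: apply the conveyance loss ratio, loss% = ((Q_head - Q_tail)/Q_head)*100.
loss = ((142 - 118)/142)*100 = 16.9 %
Therefore the conveyance loss percentage = 16.9 %.


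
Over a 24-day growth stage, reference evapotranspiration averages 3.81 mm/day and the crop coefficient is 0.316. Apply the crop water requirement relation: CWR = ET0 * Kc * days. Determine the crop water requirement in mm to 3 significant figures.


CWR = 3.81 * 0.316 * 24 = 28.9 mm
Therefore the crop water requirement = 28.9 mm.


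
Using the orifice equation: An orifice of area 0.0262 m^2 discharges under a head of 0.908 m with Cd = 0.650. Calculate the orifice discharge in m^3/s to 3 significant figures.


Approach: apply the orifice equation, Q = Cd*A*sqrt(2*g*h).
Q = 0.650 * 0.0262 * sqrt(2*9.81*0.908) = 0.0719 m^3/s
Therefore the orifice discharge = 0.0719 m^3/s.


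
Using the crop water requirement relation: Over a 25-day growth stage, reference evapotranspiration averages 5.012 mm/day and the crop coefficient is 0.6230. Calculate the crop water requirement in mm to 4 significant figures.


Approach: apply the crop water requirement relation, CWR = ET0 * Kc * days.
CWR = 5.012 * 0.6230 * 25 = 78.06 mm
Therefore the crop water requirement = 78.06 mm.


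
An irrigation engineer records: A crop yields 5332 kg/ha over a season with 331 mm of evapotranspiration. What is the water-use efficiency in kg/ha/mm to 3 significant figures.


Approach: apply the water-use efficiency ratio, WUE = yield/ET.
WUE = 5332 / 331 = 16.1 kg/ha/mm
Therefore the water-use efficiency = 16.1 kg/ha/mm.


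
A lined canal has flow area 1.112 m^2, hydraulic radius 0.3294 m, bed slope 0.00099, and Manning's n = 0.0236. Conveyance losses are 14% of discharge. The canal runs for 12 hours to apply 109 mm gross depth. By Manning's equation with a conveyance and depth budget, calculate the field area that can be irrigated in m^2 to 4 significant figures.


Approach: apply Manning's equation with a conveyance and depth budget, Q = (1/n)*A*R^(2/3)*S^(1/2); Q_field = Q*(1-loss); Area = Q_field*t/(d/1000).
Step 1 — canal discharge (Manning's equation):
  Q = (1/0.0236) * 1.112 * 0.3294^(2/3) * 0.00099^(1/2) = 0.707119 m^3/s
Step 2 — delivered flow: Q_field = 0.707119*(1 - 14/100) = 0.608123 m^3/s
Step 3 — volume delivered: V = 0.608123 * 12*3600 = 26270.9 m^3
Step 4 — area served: A = V / (depth/1000) = 26270.9 / 0.109 = 241000 m^2
Therefore the field area that can be irrigated = 241000 m^2.


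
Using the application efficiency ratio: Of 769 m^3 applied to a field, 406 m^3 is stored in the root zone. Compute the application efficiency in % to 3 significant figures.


Approach: apply the application efficiency ratio, Ea = (stored/applied)*100.
Ea = (406/769)*100 = 52.8 %
Therefore the application efficiency = 52.8 %.


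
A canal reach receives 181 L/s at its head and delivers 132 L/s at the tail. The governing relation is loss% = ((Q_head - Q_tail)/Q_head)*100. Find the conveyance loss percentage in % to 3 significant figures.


loss = ((181 - 132)/181)*100 = 27.1 %
Therefore the conveyance loss percentage = 27.1 %.


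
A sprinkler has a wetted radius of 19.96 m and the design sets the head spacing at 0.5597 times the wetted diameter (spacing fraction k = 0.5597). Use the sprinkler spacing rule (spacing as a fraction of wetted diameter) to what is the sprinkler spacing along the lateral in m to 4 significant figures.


Approach: apply the sprinkler spacing rule (spacing as a fraction of wetted diameter), S = k*(2*R).
S = 0.5597 * (2 * 19.96) = 22.34 m
Therefore the sprinkler spacing along the lateral = 22.34 m.


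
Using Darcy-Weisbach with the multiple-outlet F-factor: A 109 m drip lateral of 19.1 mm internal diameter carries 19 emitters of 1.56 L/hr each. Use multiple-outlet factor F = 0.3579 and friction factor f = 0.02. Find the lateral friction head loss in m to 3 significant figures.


Approach: apply Darcy-Weisbach with the multiple-outlet F-factor, Q = n*q/(3600*1000) m^3/s; v = Q/A; hf = F*f*(L/D)*(v^2/(2g)).
Q = 19*1.56/(3600*1000) = 8.2333e-06 m^3/s
A = pi*(19.1e-3/2)^2 = 2.8652e-04 m^2, so v = Q/A = 0.028736 m/s
hf = 0.3579*0.02*(109/0.0191)*(0.028736^2/(2*9.81)) = 0.00172 m
Therefore the lateral friction head loss = 0.00172 m.


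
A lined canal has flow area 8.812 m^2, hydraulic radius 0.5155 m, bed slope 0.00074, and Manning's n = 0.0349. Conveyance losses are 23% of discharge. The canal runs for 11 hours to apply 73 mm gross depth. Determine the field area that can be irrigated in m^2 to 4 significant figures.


Approach: apply Manning's equation with a conveyance and depth budget, Q = (1/n)*A*R^(2/3)*S^(1/2); Q_field = Q*(1-loss); Area = Q_field*t/(d/1000).
Step 1 — canal discharge (Manning's equation):
  Q = (1/0.0349) * 8.812 * 0.5155^(2/3) * 0.00074^(1/2) = 4.41588 m^3/s
Step 2 — delivered flow: Q_field = 4.41588*(1 - 23/100) = 3.40023 m^3/s
Step 3 — volume delivered: V = 3.40023 * 11*3600 = 134649 m^3
Step 4 — area served: A = V / (depth/1000) = 134649 / 0.073 = 1845000 m^2
Therefore the field area that can be irrigated = 1845000 m^2.


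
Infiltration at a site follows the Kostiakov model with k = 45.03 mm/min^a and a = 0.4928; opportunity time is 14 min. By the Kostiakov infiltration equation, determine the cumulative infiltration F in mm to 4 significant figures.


Approach: apply the Kostiakov infiltration equation, F = k*t^a.
F = 45.03 * 14^0.4928 = 165.3 mm
Therefore the cumulative infiltration F = 165.3 mm.


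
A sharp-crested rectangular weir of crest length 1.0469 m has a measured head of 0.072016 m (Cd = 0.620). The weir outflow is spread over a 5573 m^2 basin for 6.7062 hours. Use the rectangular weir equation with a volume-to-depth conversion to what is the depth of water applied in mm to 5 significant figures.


Approach: apply the rectangular weir equation with a volume-to-depth conversion, Q = (2/3)*Cd*L*sqrt(2g)*H^1.5; d = Q*t/A * 1000.
Step 1 — weir discharge:
  Q = (2/3)*0.620*1.0469*sqrt(2*9.81)*0.072016^1.5 = 0.03704236 m^3/s
Step 2 — volume: V = 0.03704236 * 6.7062*3600 = 894.2885 m^3
Step 3 — depth: d = V/A * 1000 = 894.2885/5573 * 1000 = 160.47 mm
Therefore the depth of water applied = 160.47 mm.


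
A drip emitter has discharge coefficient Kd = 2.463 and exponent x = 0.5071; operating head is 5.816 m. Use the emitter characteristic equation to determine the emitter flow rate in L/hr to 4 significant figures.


Approach: apply the emitter characteristic equation, q = Kd * h^x.
q = 2.463 * 5.816^0.5071 = 6.015 L/hr
Therefore the emitter flow rate = 6.015 L/hr.


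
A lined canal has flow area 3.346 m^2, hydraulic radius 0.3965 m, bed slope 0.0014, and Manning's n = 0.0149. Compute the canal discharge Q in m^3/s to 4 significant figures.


Approach: apply Manning's equation, Q = (1/n)*A*R^(2/3)*S^(1/2).
Q = (1/0.0149) * 3.346 * 0.3965^(2/3) * 0.0014^(1/2) = 4.535 m^3/s
Therefore the canal discharge Q = 4.535 m^3/s.


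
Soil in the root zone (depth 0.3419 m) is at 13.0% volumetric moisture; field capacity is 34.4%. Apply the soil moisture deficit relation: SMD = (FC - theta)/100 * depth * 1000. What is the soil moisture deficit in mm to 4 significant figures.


SMD = (34.4 - 13.0)/100 * 0.3419 * 1000 = 73.17 mm
Therefore the soil moisture deficit = 73.17 mm.


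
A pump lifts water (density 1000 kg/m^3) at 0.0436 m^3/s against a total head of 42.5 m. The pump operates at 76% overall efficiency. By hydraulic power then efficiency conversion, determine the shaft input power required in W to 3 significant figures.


Approach: apply hydraulic power then efficiency conversion, P = rho*g*Q*H; P_in = P/eta.
Step 1 — hydraulic power (P = rho*g*Q*H):
  P = 1000 * 9.81 * 0.0436 * 42.5 = 18178 W
Step 2 — input power: P_in = P/eta = 18178 / 0.76 = 23900 W
Therefore the shaft input power required = 23900 W.


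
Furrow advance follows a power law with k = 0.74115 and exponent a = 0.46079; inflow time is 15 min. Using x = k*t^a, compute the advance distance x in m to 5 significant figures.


x = 0.74115 * 15^0.46079 = 2.5813 m
Therefore the advance distance x = 2.5813 m.


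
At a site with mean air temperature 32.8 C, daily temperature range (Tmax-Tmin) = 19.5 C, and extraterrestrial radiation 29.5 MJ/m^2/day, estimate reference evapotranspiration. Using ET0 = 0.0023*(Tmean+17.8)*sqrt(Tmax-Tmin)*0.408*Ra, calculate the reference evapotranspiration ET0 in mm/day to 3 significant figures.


ET0 = 0.0023*(32.8+17.8)*sqrt(19.5)*0.408*29.5 = 6.19 mm/day
Therefore the reference evapotranspiration ET0 = 6.19 mm/day.


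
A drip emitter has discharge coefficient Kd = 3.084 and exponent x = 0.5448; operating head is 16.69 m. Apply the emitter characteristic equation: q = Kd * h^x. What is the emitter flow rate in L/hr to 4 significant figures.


q = 3.084 * 16.69^0.5448 = 14.29 L/hr
Therefore the emitter flow rate = 14.29 L/hr.


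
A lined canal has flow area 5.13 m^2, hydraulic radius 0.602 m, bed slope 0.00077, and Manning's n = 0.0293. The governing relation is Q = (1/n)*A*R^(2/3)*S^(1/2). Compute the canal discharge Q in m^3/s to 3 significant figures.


Q = (1/0.0293) * 5.13 * 0.602^(2/3) * 0.00077^(1/2) = 3.46 m^3/s
Therefore the canal discharge Q = 3.46 m^3/s.


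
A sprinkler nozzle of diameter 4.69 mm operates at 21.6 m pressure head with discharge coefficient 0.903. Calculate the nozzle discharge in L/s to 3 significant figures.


Approach: apply the orifice equation, Q = Cd*A*sqrt(2*g*h), A = pi*(d/2)^2.
A = pi*(4.69e-3/2)^2 = 1.7276e-05 m^2
Q = 0.903 * 1.7276e-05 * sqrt(2*9.81*21.6) * 1000 = 0.321 L/s
Therefore the nozzle discharge = 0.321 L/s.


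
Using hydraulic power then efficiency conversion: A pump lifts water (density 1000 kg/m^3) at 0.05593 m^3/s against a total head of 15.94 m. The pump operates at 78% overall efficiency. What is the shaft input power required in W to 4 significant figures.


Approach: apply hydraulic power then efficiency conversion, P = rho*g*Q*H; P_in = P/eta.
Step 1 — hydraulic power (P = rho*g*Q*H):
  P = 1000 * 9.81 * 0.05593 * 15.94 = 8745.85 W
Step 2 — input power: P_in = P/eta = 8745.85 / 0.78 = 11210 W
Therefore the shaft input power required = 11210 W.


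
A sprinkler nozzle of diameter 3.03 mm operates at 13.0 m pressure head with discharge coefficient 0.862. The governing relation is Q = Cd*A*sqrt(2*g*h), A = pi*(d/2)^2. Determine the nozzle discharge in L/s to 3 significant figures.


A = pi*(3.03e-3/2)^2 = 7.2107e-06 m^2
Q = 0.862 * 7.2107e-06 * sqrt(2*9.81*13.0) * 1000 = 0.0993 L/s
Therefore the nozzle discharge = 0.0993 L/s.


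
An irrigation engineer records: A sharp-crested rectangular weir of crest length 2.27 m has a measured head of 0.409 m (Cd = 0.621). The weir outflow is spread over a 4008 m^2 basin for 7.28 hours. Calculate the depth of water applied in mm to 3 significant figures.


Approach: apply the rectangular weir equation with a volume-to-depth conversion, Q = (2/3)*Cd*L*sqrt(2g)*H^1.5; d = Q*t/A * 1000.
Step 1 — weir discharge:
  Q = (2/3)*0.621*2.27*sqrt(2*9.81)*0.409^1.5 = 1.0888 m^3/s
Step 2 — volume: V = 1.0888 * 7.28*3600 = 28536 m^3
Step 3 — depth: d = V/A * 1000 = 28536/4008 * 1000 = 7120 mm
Therefore the depth of water applied = 7120 mm.
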